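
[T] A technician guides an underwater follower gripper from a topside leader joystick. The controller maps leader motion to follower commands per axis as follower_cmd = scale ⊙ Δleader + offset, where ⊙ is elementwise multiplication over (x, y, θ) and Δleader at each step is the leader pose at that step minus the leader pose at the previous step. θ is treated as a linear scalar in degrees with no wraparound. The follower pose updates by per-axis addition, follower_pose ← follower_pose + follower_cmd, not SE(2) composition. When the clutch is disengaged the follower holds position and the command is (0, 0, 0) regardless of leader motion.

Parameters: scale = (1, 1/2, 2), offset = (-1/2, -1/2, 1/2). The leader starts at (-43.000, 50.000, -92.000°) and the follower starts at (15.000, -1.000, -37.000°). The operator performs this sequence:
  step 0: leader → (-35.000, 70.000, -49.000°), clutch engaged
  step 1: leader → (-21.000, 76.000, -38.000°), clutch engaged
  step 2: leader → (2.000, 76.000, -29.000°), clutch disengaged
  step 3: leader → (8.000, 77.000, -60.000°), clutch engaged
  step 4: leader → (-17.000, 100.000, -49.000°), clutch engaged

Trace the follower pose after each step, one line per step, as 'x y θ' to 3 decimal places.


step 0: Δleader=(8.000, 20.000, 43.000°), engaged; cmd=(7.500, 9.500, 86.500°) → follower=(22.500, 8.500, 49.500°)
step 1: Δleader=(14.000, 6.000, 11.000°), engaged; cmd=(13.500, 2.500, 22.500°) → follower=(36.000, 11.000, 72.000°)
step 2: Δleader=(23.000, 0.000, 9.000°), disengaged; cmd=(0,0,0) → follower holds at (36.000, 11.000, 72.000°)
step 3: Δleader=(6.000, 1.000, -31.000°), engaged; cmd=(5.500, 0.000, -61.500°) → follower=(41.500, 11.000, 10.500°)
step 4: Δleader=(-25.000, 23.000, 11.000°), engaged; cmd=(-25.500, 11.000, 22.500°) → follower=(16.000, 22.000, 33.000°)

22.500 8.500 49.500
36.000 11.000 72.000
36.000 11.000 72.000
41.500 11.000 10.500
16.000 22.000 33.000


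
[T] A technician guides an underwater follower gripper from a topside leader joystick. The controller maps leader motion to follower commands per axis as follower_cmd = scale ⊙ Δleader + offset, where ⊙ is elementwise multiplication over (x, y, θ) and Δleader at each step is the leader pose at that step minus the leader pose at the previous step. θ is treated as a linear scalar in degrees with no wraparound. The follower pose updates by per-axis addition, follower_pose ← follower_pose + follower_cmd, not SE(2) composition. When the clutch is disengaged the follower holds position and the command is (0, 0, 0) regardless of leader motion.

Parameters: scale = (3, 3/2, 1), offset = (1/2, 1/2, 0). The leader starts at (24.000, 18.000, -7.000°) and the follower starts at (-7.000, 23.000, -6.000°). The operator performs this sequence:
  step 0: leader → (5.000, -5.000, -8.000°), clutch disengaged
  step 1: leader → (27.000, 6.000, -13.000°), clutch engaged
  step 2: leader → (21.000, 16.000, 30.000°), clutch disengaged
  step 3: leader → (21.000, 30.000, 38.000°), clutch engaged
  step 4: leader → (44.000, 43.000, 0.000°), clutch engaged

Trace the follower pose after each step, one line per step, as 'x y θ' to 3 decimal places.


-7.000 23.000 -6.000
59.500 40.000 -11.000
59.500 40.000 -11.000
60.000 61.500 -3.000
129.500 81.500 -41.000

step 0: Δleader=(-19.000, -23.000, -1.000°), disengaged; cmd=(0,0,0) → follower holds at (-7.000, 23.000, -6.000°)
step 1: Δleader=(22.000, 11.000, -5.000°), engaged; cmd=(66.500, 17.000, -5.000°) → follower=(59.500, 40.000, -11.000°)
step 2: Δleader=(-6.000, 10.000, 43.000°), disengaged; cmd=(0,0,0) → follower holds at (59.500, 40.000, -11.000°)
step 3: Δleader=(0.000, 14.000, 8.000°), engaged; cmd=(0.500, 21.500, 8.000°) → follower=(60.000, 61.500, -3.000°)
step 4: Δleader=(23.000, 13.000, -38.000°), engaged; cmd=(69.500, 20.000, -38.000°) → follower=(129.500, 81.500, -41.000°)


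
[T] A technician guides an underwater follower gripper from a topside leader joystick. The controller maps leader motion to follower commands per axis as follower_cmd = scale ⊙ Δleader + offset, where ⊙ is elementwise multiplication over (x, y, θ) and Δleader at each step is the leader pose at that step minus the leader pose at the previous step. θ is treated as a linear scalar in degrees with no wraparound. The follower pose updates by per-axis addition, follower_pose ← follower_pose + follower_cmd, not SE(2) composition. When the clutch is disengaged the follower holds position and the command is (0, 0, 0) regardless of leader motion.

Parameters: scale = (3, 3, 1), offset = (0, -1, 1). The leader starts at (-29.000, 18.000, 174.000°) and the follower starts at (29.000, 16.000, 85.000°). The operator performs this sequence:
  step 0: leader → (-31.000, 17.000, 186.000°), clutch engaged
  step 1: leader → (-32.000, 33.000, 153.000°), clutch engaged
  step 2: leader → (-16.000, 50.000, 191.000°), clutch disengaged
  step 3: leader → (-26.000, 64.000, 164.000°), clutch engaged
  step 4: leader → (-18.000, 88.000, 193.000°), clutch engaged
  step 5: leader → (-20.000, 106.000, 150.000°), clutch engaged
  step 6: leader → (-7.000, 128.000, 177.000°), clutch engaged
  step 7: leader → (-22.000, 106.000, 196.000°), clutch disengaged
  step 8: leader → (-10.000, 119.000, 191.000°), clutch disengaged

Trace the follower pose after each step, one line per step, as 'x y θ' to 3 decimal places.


23.000 12.000 98.000
20.000 59.000 66.000
20.000 59.000 66.000
-10.000 100.000 40.000
14.000 171.000 70.000
8.000 224.000 28.000
47.000 289.000 56.000
47.000 289.000 56.000
47.000 289.000 56.000

step 0: Δleader=(-2.000, -1.000, 12.000°), engaged; cmd=(-6.000, -4.000, 13.000°) → follower=(23.000, 12.000, 98.000°)
step 1: Δleader=(-1.000, 16.000, -33.000°), engaged; cmd=(-3.000, 47.000, -32.000°) → follower=(20.000, 59.000, 66.000°)
step 2: Δleader=(16.000, 17.000, 38.000°), disengaged; cmd=(0,0,0) → follower holds at (20.000, 59.000, 66.000°)
step 3: Δleader=(-10.000, 14.000, -27.000°), engaged; cmd=(-30.000, 41.000, -26.000°) → follower=(-10.000, 100.000, 40.000°)
step 4: Δleader=(8.000, 24.000, 29.000°), engaged; cmd=(24.000, 71.000, 30.000°) → follower=(14.000, 171.000, 70.000°)
step 5: Δleader=(-2.000, 18.000, -43.000°), engaged; cmd=(-6.000, 53.000, -42.000°) → follower=(8.000, 224.000, 28.000°)
step 6: Δleader=(13.000, 22.000, 27.000°), engaged; cmd=(39.000, 65.000, 28.000°) → follower=(47.000, 289.000, 56.000°)
step 7: Δleader=(-15.000, -22.000, 19.000°), disengaged; cmd=(0,0,0) → follower holds at (47.000, 289.000, 56.000°)
step 8: Δleader=(12.000, 13.000, -5.000°), disengaged; cmd=(0,0,0) → follower holds at (47.000, 289.000, 56.000°)


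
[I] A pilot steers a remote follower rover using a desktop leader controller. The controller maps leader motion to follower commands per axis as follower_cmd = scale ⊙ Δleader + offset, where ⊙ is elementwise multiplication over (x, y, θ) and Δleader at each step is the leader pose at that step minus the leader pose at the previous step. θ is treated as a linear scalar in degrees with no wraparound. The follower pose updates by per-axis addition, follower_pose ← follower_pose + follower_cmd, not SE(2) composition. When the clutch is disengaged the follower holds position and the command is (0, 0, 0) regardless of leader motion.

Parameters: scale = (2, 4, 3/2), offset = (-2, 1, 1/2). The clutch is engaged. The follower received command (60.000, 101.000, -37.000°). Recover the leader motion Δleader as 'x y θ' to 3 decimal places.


31.000 25.000 -25.000

axis x: (60.000 − -2) / (2) = 31.000
axis y: (101.000 − 1) / (4) = 25.000
axis θ: (-37.000 − 1/2) / (3/2) = -25.000


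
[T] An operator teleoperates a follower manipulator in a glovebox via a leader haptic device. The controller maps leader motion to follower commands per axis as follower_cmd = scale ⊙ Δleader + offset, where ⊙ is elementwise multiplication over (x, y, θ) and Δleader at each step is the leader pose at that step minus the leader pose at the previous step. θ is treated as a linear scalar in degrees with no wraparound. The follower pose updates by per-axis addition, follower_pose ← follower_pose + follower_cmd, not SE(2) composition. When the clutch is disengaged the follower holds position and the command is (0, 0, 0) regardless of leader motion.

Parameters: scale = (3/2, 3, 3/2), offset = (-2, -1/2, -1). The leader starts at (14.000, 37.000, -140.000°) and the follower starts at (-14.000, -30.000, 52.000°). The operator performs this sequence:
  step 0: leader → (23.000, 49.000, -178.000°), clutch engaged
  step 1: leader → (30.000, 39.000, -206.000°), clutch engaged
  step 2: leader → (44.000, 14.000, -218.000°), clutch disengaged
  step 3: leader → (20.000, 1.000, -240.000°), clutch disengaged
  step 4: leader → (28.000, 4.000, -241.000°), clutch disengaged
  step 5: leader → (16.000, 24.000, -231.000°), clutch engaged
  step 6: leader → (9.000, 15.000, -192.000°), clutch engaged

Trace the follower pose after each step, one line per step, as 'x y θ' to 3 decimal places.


-2.500 5.500 -6.000
6.000 -25.000 -49.000
6.000 -25.000 -49.000
6.000 -25.000 -49.000
6.000 -25.000 -49.000
-14.000 34.500 -35.000
-26.500 7.000 22.500

step 0: Δleader=(9.000, 12.000, -38.000°), engaged; cmd=(11.500, 35.500, -58.000°) → follower=(-2.500, 5.500, -6.000°)
step 1: Δleader=(7.000, -10.000, -28.000°), engaged; cmd=(8.500, -30.500, -43.000°) → follower=(6.000, -25.000, -49.000°)
step 2: Δleader=(14.000, -25.000, -12.000°), disengaged; cmd=(0,0,0) → follower holds at (6.000, -25.000, -49.000°)
step 3: Δleader=(-24.000, -13.000, -22.000°), disengaged; cmd=(0,0,0) → follower holds at (6.000, -25.000, -49.000°)
step 4: Δleader=(8.000, 3.000, -1.000°), disengaged; cmd=(0,0,0) → follower holds at (6.000, -25.000, -49.000°)
step 5: Δleader=(-12.000, 20.000, 10.000°), engaged; cmd=(-20.000, 59.500, 14.000°) → follower=(-14.000, 34.500, -35.000°)
step 6: Δleader=(-7.000, -9.000, 39.000°), engaged; cmd=(-12.500, -27.500, 57.500°) → follower=(-26.500, 7.000, 22.500°)


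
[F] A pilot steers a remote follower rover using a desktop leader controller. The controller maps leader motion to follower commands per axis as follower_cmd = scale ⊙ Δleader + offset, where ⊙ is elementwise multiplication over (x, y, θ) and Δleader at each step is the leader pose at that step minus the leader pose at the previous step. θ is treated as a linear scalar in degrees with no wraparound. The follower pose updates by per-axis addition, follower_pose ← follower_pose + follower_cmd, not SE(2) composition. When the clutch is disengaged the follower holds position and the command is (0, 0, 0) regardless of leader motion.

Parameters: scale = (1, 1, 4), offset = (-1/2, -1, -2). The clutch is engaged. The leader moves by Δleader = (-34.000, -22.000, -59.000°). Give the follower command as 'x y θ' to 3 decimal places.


axis x: 1·-34.000 + -1/2 = -34.500
axis y: 1·-22.000 + -1 = -23.000
axis θ: 4·-59.000 + -2 = -238.000

-34.500 -23.000 -238.000


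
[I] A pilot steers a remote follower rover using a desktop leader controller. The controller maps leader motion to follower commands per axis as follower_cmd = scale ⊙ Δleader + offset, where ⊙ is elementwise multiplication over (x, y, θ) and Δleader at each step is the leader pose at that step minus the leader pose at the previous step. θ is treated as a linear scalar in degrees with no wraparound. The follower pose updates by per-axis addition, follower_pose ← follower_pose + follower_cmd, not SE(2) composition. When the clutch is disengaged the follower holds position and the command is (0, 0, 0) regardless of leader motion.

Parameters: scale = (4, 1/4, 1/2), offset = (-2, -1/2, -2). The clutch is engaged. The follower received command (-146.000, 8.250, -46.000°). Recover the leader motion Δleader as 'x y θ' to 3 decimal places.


-36.000 35.000 -88.000

axis x: (-146.000 − -2) / (4) = -36.000
axis y: (8.250 − -1/2) / (1/4) = 35.000
axis θ: (-46.000 − -2) / (1/2) = -88.000


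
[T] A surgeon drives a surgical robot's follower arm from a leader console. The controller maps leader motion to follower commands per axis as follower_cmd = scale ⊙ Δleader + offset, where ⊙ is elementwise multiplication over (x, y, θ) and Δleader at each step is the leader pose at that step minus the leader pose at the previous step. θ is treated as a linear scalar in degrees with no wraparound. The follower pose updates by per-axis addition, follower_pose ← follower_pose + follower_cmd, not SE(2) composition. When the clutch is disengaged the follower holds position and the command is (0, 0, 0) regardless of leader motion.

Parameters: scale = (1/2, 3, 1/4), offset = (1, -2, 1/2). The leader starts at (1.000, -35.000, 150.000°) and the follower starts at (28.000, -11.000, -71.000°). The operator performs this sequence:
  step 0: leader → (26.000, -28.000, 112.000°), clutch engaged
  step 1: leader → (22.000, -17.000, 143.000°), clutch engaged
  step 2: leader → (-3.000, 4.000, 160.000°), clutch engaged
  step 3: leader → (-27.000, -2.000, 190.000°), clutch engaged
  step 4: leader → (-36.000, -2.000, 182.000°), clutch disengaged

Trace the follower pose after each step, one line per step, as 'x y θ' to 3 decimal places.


step 0: Δleader=(25.000, 7.000, -38.000°), engaged; cmd=(13.500, 19.000, -9.000°) → follower=(41.500, 8.000, -80.000°)
step 1: Δleader=(-4.000, 11.000, 31.000°), engaged; cmd=(-1.000, 31.000, 8.250°) → follower=(40.500, 39.000, -71.750°)
step 2: Δleader=(-25.000, 21.000, 17.000°), engaged; cmd=(-11.500, 61.000, 4.750°) → follower=(29.000, 100.000, -67.000°)
step 3: Δleader=(-24.000, -6.000, 30.000°), engaged; cmd=(-11.000, -20.000, 8.000°) → follower=(18.000, 80.000, -59.000°)
step 4: Δleader=(-9.000, 0.000, -8.000°), disengaged; cmd=(0,0,0) → follower holds at (18.000, 80.000, -59.000°)

41.500 8.000 -80.000
40.500 39.000 -71.750
29.000 100.000 -67.000
18.000 80.000 -59.000
18.000 80.000 -59.000


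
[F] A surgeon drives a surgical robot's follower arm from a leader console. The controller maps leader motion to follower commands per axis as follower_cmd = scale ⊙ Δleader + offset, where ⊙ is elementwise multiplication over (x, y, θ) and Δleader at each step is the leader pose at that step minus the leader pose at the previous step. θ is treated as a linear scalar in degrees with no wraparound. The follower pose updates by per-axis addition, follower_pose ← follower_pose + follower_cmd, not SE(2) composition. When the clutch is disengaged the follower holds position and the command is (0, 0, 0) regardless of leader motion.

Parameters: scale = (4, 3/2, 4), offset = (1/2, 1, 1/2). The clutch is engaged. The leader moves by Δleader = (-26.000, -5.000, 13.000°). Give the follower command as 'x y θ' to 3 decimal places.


axis x: 4·-26.000 + 1/2 = -103.500
axis y: 3/2·-5.000 + 1 = -6.500
axis θ: 4·13.000 + 1/2 = 52.500

-103.500 -6.500 52.500


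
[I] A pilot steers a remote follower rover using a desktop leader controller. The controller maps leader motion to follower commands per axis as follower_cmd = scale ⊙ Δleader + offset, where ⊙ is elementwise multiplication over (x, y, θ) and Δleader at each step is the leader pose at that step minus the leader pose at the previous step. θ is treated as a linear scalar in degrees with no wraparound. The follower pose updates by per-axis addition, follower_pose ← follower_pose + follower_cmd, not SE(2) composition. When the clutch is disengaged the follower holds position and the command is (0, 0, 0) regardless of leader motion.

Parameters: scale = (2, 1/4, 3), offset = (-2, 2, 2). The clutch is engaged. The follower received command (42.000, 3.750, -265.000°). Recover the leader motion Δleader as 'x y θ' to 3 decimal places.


axis x: (42.000 − -2) / (2) = 22.000
axis y: (3.750 − 2) / (1/4) = 7.000
axis θ: (-265.000 − 2) / (3) = -89.000

22.000 7.000 -89.000


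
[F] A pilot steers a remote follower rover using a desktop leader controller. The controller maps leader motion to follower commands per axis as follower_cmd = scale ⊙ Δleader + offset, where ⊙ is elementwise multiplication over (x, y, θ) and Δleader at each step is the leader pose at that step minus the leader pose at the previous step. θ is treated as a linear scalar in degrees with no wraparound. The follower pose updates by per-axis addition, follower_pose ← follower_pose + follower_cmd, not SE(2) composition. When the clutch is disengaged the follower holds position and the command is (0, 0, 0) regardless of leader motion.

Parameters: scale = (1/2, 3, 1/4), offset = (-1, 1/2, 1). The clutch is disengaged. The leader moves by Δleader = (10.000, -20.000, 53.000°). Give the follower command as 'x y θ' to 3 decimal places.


0.000 0.000 0.000

clutch disengaged → follower holds; cmd = (0, 0, 0)


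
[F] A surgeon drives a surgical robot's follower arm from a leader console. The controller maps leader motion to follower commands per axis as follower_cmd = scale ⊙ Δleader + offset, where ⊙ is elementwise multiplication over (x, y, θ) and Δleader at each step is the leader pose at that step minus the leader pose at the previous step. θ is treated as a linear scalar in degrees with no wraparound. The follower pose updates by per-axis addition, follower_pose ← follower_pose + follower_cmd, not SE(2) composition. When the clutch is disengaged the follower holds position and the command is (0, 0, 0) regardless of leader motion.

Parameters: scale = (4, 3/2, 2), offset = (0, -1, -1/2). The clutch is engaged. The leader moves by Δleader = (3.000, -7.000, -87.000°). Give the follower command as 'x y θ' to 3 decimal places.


12.000 -11.500 -174.500

axis x: 4·3.000 + 0 = 12.000
axis y: 3/2·-7.000 + -1 = -11.500
axis θ: 2·-87.000 + -1/2 = -174.500


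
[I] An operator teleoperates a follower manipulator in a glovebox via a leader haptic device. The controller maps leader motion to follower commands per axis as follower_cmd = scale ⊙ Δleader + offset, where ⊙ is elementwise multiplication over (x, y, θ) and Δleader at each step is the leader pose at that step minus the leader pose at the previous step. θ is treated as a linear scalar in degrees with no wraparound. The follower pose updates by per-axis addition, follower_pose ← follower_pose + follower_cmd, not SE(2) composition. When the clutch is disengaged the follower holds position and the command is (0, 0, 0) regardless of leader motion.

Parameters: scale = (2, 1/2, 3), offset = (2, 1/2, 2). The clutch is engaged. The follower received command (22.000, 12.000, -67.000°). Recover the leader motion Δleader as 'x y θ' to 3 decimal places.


10.000 23.000 -23.000

axis x: (22.000 − 2) / (2) = 10.000
axis y: (12.000 − 1/2) / (1/2) = 23.000
axis θ: (-67.000 − 2) / (3) = -23.000


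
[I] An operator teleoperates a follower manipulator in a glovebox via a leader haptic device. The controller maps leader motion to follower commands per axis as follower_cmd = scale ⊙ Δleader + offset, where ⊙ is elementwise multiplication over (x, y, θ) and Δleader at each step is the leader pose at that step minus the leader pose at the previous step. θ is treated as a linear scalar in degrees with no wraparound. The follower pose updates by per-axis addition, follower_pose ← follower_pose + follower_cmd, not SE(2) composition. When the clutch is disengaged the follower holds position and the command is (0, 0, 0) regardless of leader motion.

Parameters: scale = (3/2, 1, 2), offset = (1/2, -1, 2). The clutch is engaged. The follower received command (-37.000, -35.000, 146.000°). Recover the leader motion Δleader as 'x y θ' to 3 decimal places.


axis x: (-37.000 − 1/2) / (3/2) = -25.000
axis y: (-35.000 − -1) / (1) = -34.000
axis θ: (146.000 − 2) / (2) = 72.000

-25.000 -34.000 72.000


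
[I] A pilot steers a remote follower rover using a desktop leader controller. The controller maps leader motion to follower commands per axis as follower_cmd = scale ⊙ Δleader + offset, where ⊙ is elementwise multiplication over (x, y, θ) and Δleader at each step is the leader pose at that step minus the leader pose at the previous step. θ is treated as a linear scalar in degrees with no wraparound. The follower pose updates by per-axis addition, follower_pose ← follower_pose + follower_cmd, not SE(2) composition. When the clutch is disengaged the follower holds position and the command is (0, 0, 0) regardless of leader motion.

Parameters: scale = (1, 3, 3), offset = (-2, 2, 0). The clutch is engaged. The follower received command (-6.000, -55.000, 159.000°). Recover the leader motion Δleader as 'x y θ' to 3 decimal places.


axis x: (-6.000 − -2) / (1) = -4.000
axis y: (-55.000 − 2) / (3) = -19.000
axis θ: (159.000 − 0) / (3) = 53.000

-4.000 -19.000 53.000


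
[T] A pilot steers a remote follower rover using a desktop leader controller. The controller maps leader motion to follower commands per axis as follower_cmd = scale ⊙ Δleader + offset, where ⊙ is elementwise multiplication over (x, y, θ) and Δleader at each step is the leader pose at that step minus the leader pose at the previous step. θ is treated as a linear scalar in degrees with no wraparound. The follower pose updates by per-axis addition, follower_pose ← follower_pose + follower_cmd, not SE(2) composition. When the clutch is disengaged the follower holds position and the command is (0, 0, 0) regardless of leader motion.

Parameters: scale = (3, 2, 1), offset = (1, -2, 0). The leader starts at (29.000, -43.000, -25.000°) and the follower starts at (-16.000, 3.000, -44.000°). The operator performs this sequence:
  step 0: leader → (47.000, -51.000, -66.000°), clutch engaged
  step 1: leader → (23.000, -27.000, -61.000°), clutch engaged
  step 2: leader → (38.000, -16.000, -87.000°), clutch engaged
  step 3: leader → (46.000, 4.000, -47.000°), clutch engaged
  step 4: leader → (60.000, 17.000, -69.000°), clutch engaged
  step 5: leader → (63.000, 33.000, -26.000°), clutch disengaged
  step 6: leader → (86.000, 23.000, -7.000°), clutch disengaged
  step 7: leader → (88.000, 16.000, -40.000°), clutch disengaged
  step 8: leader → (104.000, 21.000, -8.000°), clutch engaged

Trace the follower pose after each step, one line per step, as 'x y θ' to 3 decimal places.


39.000 -15.000 -85.000
-32.000 31.000 -80.000
14.000 51.000 -106.000
39.000 89.000 -66.000
82.000 113.000 -88.000
82.000 113.000 -88.000
82.000 113.000 -88.000
82.000 113.000 -88.000
131.000 121.000 -56.000

step 0: Δleader=(18.000, -8.000, -41.000°), engaged; cmd=(55.000, -18.000, -41.000°) → follower=(39.000, -15.000, -85.000°)
step 1: Δleader=(-24.000, 24.000, 5.000°), engaged; cmd=(-71.000, 46.000, 5.000°) → follower=(-32.000, 31.000, -80.000°)
step 2: Δleader=(15.000, 11.000, -26.000°), engaged; cmd=(46.000, 20.000, -26.000°) → follower=(14.000, 51.000, -106.000°)
step 3: Δleader=(8.000, 20.000, 40.000°), engaged; cmd=(25.000, 38.000, 40.000°) → follower=(39.000, 89.000, -66.000°)
step 4: Δleader=(14.000, 13.000, -22.000°), engaged; cmd=(43.000, 24.000, -22.000°) → follower=(82.000, 113.000, -88.000°)
step 5: Δleader=(3.000, 16.000, 43.000°), disengaged; cmd=(0,0,0) → follower holds at (82.000, 113.000, -88.000°)
step 6: Δleader=(23.000, -10.000, 19.000°), disengaged; cmd=(0,0,0) → follower holds at (82.000, 113.000, -88.000°)
step 7: Δleader=(2.000, -7.000, -33.000°), disengaged; cmd=(0,0,0) → follower holds at (82.000, 113.000, -88.000°)
step 8: Δleader=(16.000, 5.000, 32.000°), engaged; cmd=(49.000, 8.000, 32.000°) → follower=(131.000, 121.000, -56.000°)


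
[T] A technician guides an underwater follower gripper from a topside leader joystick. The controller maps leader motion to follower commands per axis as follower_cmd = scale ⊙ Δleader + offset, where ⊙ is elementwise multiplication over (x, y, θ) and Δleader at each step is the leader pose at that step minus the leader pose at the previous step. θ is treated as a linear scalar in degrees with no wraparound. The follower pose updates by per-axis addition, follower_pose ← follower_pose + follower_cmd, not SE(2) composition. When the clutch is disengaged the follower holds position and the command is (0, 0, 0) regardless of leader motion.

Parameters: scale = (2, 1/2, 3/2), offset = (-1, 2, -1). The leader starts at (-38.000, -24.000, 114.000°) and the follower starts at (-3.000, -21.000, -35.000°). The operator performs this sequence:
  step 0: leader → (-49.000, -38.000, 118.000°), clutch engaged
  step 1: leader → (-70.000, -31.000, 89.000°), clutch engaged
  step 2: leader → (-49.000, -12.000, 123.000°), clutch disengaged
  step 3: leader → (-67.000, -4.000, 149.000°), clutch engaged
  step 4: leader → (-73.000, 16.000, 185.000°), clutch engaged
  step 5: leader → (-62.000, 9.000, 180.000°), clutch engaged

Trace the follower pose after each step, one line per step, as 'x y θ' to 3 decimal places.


-26.000 -26.000 -30.000
-69.000 -20.500 -74.500
-69.000 -20.500 -74.500
-106.000 -14.500 -36.500
-119.000 -2.500 16.500
-98.000 -4.000 8.000

step 0: Δleader=(-11.000, -14.000, 4.000°), engaged; cmd=(-23.000, -5.000, 5.000°) → follower=(-26.000, -26.000, -30.000°)
step 1: Δleader=(-21.000, 7.000, -29.000°), engaged; cmd=(-43.000, 5.500, -44.500°) → follower=(-69.000, -20.500, -74.500°)
step 2: Δleader=(21.000, 19.000, 34.000°), disengaged; cmd=(0,0,0) → follower holds at (-69.000, -20.500, -74.500°)
step 3: Δleader=(-18.000, 8.000, 26.000°), engaged; cmd=(-37.000, 6.000, 38.000°) → follower=(-106.000, -14.500, -36.500°)
step 4: Δleader=(-6.000, 20.000, 36.000°), engaged; cmd=(-13.000, 12.000, 53.000°) → follower=(-119.000, -2.500, 16.500°)
step 5: Δleader=(11.000, -7.000, -5.000°), engaged; cmd=(21.000, -1.500, -8.500°) → follower=(-98.000, -4.000, 8.000°)


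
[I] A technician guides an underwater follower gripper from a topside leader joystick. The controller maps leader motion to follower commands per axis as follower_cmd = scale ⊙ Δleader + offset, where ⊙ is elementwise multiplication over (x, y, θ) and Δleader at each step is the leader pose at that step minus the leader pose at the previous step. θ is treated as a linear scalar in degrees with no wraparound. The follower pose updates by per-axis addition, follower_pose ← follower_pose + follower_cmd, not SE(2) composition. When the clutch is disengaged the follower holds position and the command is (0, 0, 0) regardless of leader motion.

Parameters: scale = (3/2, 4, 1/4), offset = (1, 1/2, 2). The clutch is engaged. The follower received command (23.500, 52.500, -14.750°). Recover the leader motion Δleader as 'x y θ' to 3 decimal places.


15.000 13.000 -67.000

axis x: (23.500 − 1) / (3/2) = 15.000
axis y: (52.500 − 1/2) / (4) = 13.000
axis θ: (-14.750 − 2) / (1/4) = -67.000


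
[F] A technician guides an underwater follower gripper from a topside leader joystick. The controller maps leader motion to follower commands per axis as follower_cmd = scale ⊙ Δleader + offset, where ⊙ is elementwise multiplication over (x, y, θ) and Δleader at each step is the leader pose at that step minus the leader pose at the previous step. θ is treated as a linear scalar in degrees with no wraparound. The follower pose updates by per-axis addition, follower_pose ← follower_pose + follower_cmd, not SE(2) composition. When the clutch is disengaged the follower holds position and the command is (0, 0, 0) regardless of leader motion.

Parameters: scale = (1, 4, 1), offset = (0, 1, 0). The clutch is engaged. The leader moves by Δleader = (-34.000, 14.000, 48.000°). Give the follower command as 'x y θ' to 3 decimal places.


-34.000 57.000 48.000

axis x: 1·-34.000 + 0 = -34.000
axis y: 4·14.000 + 1 = 57.000
axis θ: 1·48.000 + 0 = 48.000


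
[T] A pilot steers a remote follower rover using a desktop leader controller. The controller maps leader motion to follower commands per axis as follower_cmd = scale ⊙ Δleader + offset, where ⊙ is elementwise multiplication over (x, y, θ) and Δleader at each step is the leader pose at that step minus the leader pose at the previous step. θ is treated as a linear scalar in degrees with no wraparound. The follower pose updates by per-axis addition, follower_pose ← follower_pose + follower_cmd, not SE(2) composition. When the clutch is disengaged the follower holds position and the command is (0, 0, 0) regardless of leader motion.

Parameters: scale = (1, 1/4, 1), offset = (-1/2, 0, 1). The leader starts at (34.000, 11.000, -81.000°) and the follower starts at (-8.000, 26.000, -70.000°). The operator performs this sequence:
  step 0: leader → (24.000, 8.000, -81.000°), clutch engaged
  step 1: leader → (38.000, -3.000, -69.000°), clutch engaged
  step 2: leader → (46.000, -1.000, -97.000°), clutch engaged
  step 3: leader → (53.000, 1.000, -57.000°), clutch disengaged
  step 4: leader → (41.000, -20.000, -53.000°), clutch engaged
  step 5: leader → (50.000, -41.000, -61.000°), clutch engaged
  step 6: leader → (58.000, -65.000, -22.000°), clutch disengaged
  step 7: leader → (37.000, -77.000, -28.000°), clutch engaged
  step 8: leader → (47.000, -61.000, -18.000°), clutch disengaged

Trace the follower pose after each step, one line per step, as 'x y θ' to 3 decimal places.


step 0: Δleader=(-10.000, -3.000, 0.000°), engaged; cmd=(-10.500, -0.750, 1.000°) → follower=(-18.500, 25.250, -69.000°)
step 1: Δleader=(14.000, -11.000, 12.000°), engaged; cmd=(13.500, -2.750, 13.000°) → follower=(-5.000, 22.500, -56.000°)
step 2: Δleader=(8.000, 2.000, -28.000°), engaged; cmd=(7.500, 0.500, -27.000°) → follower=(2.500, 23.000, -83.000°)
step 3: Δleader=(7.000, 2.000, 40.000°), disengaged; cmd=(0,0,0) → follower holds at (2.500, 23.000, -83.000°)
step 4: Δleader=(-12.000, -21.000, 4.000°), engaged; cmd=(-12.500, -5.250, 5.000°) → follower=(-10.000, 17.750, -78.000°)
step 5: Δleader=(9.000, -21.000, -8.000°), engaged; cmd=(8.500, -5.250, -7.000°) → follower=(-1.500, 12.500, -85.000°)
step 6: Δleader=(8.000, -24.000, 39.000°), disengaged; cmd=(0,0,0) → follower holds at (-1.500, 12.500, -85.000°)
step 7: Δleader=(-21.000, -12.000, -6.000°), engaged; cmd=(-21.500, -3.000, -5.000°) → follower=(-23.000, 9.500, -90.000°)
step 8: Δleader=(10.000, 16.000, 10.000°), disengaged; cmd=(0,0,0) → follower holds at (-23.000, 9.500, -90.000°)

-18.500 25.250 -69.000
-5.000 22.500 -56.000
2.500 23.000 -83.000
2.500 23.000 -83.000
-10.000 17.750 -78.000
-1.500 12.500 -85.000
-1.500 12.500 -85.000
-23.000 9.500 -90.000
-23.000 9.500 -90.000


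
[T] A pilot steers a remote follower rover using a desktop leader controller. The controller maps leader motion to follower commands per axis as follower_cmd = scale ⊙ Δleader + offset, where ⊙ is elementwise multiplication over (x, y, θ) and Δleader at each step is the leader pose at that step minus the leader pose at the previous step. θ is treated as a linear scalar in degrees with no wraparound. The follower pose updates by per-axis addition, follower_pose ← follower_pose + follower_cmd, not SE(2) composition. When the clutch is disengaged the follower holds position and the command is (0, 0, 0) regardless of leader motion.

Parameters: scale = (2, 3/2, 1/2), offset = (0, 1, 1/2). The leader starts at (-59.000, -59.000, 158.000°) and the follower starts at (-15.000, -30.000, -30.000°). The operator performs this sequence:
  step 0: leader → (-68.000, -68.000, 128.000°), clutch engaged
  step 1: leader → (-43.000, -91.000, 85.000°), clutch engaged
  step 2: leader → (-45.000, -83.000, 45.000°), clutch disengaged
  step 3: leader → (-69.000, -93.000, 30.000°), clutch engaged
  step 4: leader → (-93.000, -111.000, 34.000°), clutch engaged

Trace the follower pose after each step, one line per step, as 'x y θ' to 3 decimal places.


-33.000 -42.500 -44.500
17.000 -76.000 -65.500
17.000 -76.000 -65.500
-31.000 -90.000 -72.500
-79.000 -116.000 -70.000

step 0: Δleader=(-9.000, -9.000, -30.000°), engaged; cmd=(-18.000, -12.500, -14.500°) → follower=(-33.000, -42.500, -44.500°)
step 1: Δleader=(25.000, -23.000, -43.000°), engaged; cmd=(50.000, -33.500, -21.000°) → follower=(17.000, -76.000, -65.500°)
step 2: Δleader=(-2.000, 8.000, -40.000°), disengaged; cmd=(0,0,0) → follower holds at (17.000, -76.000, -65.500°)
step 3: Δleader=(-24.000, -10.000, -15.000°), engaged; cmd=(-48.000, -14.000, -7.000°) → follower=(-31.000, -90.000, -72.500°)
step 4: Δleader=(-24.000, -18.000, 4.000°), engaged; cmd=(-48.000, -26.000, 2.500°) → follower=(-79.000, -116.000, -70.000°)


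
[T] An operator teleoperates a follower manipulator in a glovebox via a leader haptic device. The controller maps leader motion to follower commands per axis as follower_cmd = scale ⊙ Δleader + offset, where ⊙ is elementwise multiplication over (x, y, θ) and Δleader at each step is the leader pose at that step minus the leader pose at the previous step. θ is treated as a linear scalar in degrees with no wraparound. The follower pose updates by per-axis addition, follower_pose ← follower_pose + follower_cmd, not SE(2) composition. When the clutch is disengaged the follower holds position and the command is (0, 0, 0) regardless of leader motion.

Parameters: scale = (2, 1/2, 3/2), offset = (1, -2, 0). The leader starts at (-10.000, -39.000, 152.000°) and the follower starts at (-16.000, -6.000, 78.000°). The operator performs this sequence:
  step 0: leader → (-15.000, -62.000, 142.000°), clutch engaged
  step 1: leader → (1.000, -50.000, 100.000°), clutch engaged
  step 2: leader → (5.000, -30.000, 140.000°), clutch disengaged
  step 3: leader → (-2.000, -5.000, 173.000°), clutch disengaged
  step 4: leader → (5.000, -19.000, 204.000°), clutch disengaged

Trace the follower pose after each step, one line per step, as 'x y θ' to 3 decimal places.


step 0: Δleader=(-5.000, -23.000, -10.000°), engaged; cmd=(-9.000, -13.500, -15.000°) → follower=(-25.000, -19.500, 63.000°)
step 1: Δleader=(16.000, 12.000, -42.000°), engaged; cmd=(33.000, 4.000, -63.000°) → follower=(8.000, -15.500, 0.000°)
step 2: Δleader=(4.000, 20.000, 40.000°), disengaged; cmd=(0,0,0) → follower holds at (8.000, -15.500, 0.000°)
step 3: Δleader=(-7.000, 25.000, 33.000°), disengaged; cmd=(0,0,0) → follower holds at (8.000, -15.500, 0.000°)
step 4: Δleader=(7.000, -14.000, 31.000°), disengaged; cmd=(0,0,0) → follower holds at (8.000, -15.500, 0.000°)

-25.000 -19.500 63.000
8.000 -15.500 0.000
8.000 -15.500 0.000
8.000 -15.500 0.000
8.000 -15.500 0.000


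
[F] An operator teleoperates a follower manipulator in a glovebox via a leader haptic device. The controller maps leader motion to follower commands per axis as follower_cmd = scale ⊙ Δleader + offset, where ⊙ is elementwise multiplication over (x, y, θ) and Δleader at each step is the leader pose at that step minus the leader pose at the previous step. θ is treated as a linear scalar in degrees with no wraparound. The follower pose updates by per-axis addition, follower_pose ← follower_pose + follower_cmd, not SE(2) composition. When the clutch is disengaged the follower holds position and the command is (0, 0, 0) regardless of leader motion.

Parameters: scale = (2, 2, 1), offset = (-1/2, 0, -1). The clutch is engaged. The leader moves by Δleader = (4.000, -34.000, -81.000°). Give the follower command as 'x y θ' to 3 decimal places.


7.500 -68.000 -82.000

axis x: 2·4.000 + -1/2 = 7.500
axis y: 2·-34.000 + 0 = -68.000
axis θ: 1·-81.000 + -1 = -82.000


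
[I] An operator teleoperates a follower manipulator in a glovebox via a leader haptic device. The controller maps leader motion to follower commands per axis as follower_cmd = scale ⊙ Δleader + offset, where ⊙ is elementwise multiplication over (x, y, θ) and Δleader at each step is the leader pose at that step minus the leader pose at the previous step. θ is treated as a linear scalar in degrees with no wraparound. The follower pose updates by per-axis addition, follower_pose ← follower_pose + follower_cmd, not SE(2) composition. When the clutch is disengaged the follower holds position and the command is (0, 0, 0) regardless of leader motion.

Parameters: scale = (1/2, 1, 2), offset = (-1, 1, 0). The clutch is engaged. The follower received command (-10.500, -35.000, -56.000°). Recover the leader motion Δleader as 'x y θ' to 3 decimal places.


-19.000 -36.000 -28.000

axis x: (-10.500 − -1) / (1/2) = -19.000
axis y: (-35.000 − 1) / (1) = -36.000
axis θ: (-56.000 − 0) / (2) = -28.000


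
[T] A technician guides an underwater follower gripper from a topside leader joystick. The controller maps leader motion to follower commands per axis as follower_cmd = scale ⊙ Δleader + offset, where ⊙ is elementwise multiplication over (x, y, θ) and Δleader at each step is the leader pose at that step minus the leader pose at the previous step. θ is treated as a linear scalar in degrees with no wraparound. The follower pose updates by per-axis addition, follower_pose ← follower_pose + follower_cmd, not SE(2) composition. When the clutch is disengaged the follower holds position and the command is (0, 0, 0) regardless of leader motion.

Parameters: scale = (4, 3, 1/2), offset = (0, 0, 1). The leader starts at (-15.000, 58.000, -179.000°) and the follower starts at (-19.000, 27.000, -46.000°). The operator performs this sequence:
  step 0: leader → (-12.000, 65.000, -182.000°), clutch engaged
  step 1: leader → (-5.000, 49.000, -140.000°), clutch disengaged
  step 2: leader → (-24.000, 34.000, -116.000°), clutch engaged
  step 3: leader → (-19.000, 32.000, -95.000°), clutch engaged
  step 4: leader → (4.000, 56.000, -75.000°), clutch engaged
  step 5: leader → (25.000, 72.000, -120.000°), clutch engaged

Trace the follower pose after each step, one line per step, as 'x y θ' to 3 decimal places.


-7.000 48.000 -46.500
-7.000 48.000 -46.500
-83.000 3.000 -33.500
-63.000 -3.000 -22.000
29.000 69.000 -11.000
113.000 117.000 -32.500

step 0: Δleader=(3.000, 7.000, -3.000°), engaged; cmd=(12.000, 21.000, -0.500°) → follower=(-7.000, 48.000, -46.500°)
step 1: Δleader=(7.000, -16.000, 42.000°), disengaged; cmd=(0,0,0) → follower holds at (-7.000, 48.000, -46.500°)
step 2: Δleader=(-19.000, -15.000, 24.000°), engaged; cmd=(-76.000, -45.000, 13.000°) → follower=(-83.000, 3.000, -33.500°)
step 3: Δleader=(5.000, -2.000, 21.000°), engaged; cmd=(20.000, -6.000, 11.500°) → follower=(-63.000, -3.000, -22.000°)
step 4: Δleader=(23.000, 24.000, 20.000°), engaged; cmd=(92.000, 72.000, 11.000°) → follower=(29.000, 69.000, -11.000°)
step 5: Δleader=(21.000, 16.000, -45.000°), engaged; cmd=(84.000, 48.000, -21.500°) → follower=(113.000, 117.000, -32.500°)


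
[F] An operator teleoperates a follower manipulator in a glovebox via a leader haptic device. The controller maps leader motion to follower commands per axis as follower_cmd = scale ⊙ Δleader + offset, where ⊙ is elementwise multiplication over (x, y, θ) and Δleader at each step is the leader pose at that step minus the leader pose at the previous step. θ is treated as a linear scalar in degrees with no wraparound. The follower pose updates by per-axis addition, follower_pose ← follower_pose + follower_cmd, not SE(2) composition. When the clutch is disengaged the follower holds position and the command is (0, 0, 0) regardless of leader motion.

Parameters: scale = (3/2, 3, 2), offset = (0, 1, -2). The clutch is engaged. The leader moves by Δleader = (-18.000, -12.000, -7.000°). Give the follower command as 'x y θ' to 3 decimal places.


axis x: 3/2·-18.000 + 0 = -27.000
axis y: 3·-12.000 + 1 = -35.000
axis θ: 2·-7.000 + -2 = -16.000

-27.000 -35.000 -16.000


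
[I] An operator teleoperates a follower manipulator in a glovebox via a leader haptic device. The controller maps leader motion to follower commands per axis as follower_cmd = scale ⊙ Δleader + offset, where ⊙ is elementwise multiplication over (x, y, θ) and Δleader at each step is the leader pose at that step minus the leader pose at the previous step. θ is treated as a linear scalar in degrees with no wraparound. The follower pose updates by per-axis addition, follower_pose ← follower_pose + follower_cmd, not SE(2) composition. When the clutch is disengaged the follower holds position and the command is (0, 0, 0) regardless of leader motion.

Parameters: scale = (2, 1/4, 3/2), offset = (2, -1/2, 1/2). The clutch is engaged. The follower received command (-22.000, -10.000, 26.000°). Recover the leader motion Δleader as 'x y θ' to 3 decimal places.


axis x: (-22.000 − 2) / (2) = -12.000
axis y: (-10.000 − -1/2) / (1/4) = -38.000
axis θ: (26.000 − 1/2) / (3/2) = 17.000

-12.000 -38.000 17.000
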